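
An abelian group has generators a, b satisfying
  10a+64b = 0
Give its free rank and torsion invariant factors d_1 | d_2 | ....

Answer: M ≅ ℤ^1 ⊕ ℤ/2

Derivation:
rank_ℚ(R)=1; free=2−1=1
SNF(R) diag = [2] → torsion [2]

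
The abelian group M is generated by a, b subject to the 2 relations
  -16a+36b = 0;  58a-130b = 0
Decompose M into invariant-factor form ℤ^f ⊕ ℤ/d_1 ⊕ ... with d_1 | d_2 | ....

Answer: M ≅ ℤ/2 ⊕ ℤ/4

Derivation:
rank_ℚ(R)=2; free=2−2=0
SNF(R) diag = [2, 4] → torsion [2, 4]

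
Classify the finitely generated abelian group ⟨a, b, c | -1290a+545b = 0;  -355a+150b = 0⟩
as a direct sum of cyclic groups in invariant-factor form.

rank_ℚ(R)=2; free=3−2=1
SNF(R) diag = [5, 5] → torsion [5, 5]

Answer: M ≅ ℤ^1 ⊕ ℤ/5 ⊕ ℤ/5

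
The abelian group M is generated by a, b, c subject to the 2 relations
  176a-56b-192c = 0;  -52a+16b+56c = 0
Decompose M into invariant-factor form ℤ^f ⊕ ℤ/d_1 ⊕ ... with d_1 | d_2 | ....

rank_ℚ(R)=2; free=3−2=1
SNF(R) diag = [4, 8] → torsion [4, 8]

Answer: M ≅ ℤ^1 ⊕ ℤ/4 ⊕ ℤ/8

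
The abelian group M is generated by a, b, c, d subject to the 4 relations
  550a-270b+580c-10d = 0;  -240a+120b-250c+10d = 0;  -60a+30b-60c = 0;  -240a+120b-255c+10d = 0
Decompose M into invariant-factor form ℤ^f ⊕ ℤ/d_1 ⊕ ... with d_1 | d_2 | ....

Answer: M ≅ ℤ/5 ⊕ ℤ/10 ⊕ ℤ/10 ⊕ ℤ/30

Derivation:
rank_ℚ(R)=4; free=4−4=0
SNF(R) diag = [5, 10, 10, 30] → torsion [5, 10, 10, 30]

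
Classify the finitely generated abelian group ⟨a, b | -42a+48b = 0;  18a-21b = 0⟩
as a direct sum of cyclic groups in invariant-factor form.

Answer: M ≅ ℤ/3 ⊕ ℤ/6

Derivation:
rank_ℚ(R)=2; free=2−2=0
SNF(R) diag = [3, 6] → torsion [3, 6]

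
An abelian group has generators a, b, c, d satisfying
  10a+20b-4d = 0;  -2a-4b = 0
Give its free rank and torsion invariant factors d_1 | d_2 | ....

Answer: M ≅ ℤ^2 ⊕ ℤ/2 ⊕ ℤ/4

Derivation:
rank_ℚ(R)=2; free=4−2=2
SNF(R) diag = [2, 4] → torsion [2, 4]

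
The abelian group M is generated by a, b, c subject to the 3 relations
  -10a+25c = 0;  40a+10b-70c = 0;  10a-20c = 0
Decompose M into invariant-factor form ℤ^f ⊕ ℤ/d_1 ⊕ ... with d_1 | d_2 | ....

Answer: M ≅ ℤ/5 ⊕ ℤ/10 ⊕ ℤ/10

Derivation:
rank_ℚ(R)=3; free=3−3=0
SNF(R) diag = [5, 10, 10] → torsion [5, 10, 10]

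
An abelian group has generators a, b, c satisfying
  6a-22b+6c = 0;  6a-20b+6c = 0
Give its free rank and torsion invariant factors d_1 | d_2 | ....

Answer: M ≅ ℤ^1 ⊕ ℤ/2 ⊕ ℤ/6

Derivation:
rank_ℚ(R)=2; free=3−2=1
SNF(R) diag = [2, 6] → torsion [2, 6]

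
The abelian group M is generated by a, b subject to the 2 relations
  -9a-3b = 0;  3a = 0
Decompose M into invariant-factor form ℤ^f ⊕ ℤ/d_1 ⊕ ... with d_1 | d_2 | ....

Answer: M ≅ ℤ/3 ⊕ ℤ/3

Derivation:
rank_ℚ(R)=2; free=2−2=0
SNF(R) diag = [3, 3] → torsion [3, 3]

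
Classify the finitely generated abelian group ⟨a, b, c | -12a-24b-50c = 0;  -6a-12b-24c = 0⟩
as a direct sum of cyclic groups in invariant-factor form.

Answer: M ≅ ℤ^1 ⊕ ℤ/2 ⊕ ℤ/6

Derivation:
rank_ℚ(R)=2; free=3−2=1
SNF(R) diag = [2, 6] → torsion [2, 6]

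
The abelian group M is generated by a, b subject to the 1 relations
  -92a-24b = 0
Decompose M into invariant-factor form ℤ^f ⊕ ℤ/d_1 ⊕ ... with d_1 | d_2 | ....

Answer: M ≅ ℤ^1 ⊕ ℤ/4

Derivation:
rank_ℚ(R)=1; free=2−1=1
SNF(R) diag = [4] → torsion [4]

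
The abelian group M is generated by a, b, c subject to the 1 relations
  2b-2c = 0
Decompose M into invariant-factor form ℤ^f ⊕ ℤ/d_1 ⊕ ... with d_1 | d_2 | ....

Answer: M ≅ ℤ^2 ⊕ ℤ/2

Derivation:
rank_ℚ(R)=1; free=3−1=2
SNF(R) diag = [2] → torsion [2]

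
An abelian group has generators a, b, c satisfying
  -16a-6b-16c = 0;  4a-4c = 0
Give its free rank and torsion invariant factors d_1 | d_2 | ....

rank_ℚ(R)=2; free=3−2=1
SNF(R) diag = [2, 4] → torsion [2, 4]

Answer: M ≅ ℤ^1 ⊕ ℤ/2 ⊕ ℤ/4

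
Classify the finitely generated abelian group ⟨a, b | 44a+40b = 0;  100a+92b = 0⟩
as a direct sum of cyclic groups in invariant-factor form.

Answer: M ≅ ℤ/4 ⊕ ℤ/12

Derivation:
rank_ℚ(R)=2; free=2−2=0
SNF(R) diag = [4, 12] → torsion [4, 12]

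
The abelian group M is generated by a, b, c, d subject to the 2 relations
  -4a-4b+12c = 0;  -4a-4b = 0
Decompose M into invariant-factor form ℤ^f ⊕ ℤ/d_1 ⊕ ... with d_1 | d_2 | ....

rank_ℚ(R)=2; free=4−2=2
SNF(R) diag = [4, 12] → torsion [4, 12]

Answer: M ≅ ℤ^2 ⊕ ℤ/4 ⊕ ℤ/12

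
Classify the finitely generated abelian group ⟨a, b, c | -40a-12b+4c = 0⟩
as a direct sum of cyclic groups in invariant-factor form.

Answer: M ≅ ℤ^2 ⊕ ℤ/4

Derivation:
rank_ℚ(R)=1; free=3−1=2
SNF(R) diag = [4] → torsion [4]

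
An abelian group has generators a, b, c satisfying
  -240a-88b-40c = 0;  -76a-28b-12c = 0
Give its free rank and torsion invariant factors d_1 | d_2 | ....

rank_ℚ(R)=2; free=3−2=1
SNF(R) diag = [4, 8] → torsion [4, 8]

Answer: M ≅ ℤ^1 ⊕ ℤ/4 ⊕ ℤ/8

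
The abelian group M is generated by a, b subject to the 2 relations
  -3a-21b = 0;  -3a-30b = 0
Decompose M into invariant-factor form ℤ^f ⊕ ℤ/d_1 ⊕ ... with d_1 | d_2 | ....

rank_ℚ(R)=2; free=2−2=0
SNF(R) diag = [3, 9] → torsion [3, 9]

Answer: M ≅ ℤ/3 ⊕ ℤ/9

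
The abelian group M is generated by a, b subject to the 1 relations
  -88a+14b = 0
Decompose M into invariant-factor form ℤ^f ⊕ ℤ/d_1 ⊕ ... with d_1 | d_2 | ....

rank_ℚ(R)=1; free=2−1=1
SNF(R) diag = [2] → torsion [2]

Answer: M ≅ ℤ^1 ⊕ ℤ/2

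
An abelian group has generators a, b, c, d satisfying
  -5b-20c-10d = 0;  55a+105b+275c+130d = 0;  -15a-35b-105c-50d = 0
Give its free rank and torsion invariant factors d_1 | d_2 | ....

rank_ℚ(R)=3; free=4−3=1
SNF(R) diag = [5, 5, 10] → torsion [5, 5, 10]

Answer: M ≅ ℤ^1 ⊕ ℤ/5 ⊕ ℤ/5 ⊕ ℤ/10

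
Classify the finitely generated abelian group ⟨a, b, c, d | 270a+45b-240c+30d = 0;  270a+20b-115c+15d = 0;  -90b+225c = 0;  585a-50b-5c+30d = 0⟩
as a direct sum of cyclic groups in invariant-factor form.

Answer: M ≅ ℤ/5 ⊕ ℤ/15 ⊕ ℤ/45 ⊕ ℤ/45

Derivation:
rank_ℚ(R)=4; free=4−4=0
SNF(R) diag = [5, 15, 45, 45] → torsion [5, 15, 45, 45]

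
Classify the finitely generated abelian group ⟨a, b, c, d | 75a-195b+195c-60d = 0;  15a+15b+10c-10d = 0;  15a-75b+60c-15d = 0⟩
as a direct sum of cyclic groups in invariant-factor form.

rank_ℚ(R)=3; free=4−3=1
SNF(R) diag = [5, 15, 45] → torsion [5, 15, 45]

Answer: M ≅ ℤ^1 ⊕ ℤ/5 ⊕ ℤ/15 ⊕ ℤ/45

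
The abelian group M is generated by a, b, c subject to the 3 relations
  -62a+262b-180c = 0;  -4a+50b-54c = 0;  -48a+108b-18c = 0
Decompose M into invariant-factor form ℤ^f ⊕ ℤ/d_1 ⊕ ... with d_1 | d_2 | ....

Answer: M ≅ ℤ/2 ⊕ ℤ/6 ⊕ ℤ/18

Derivation:
rank_ℚ(R)=3; free=3−3=0
SNF(R) diag = [2, 6, 18] → torsion [2, 6, 18]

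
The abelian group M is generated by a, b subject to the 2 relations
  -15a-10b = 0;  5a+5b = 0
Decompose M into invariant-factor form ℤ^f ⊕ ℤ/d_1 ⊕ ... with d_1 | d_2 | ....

Answer: M ≅ ℤ/5 ⊕ ℤ/5

Derivation:
rank_ℚ(R)=2; free=2−2=0
SNF(R) diag = [5, 5] → torsion [5, 5]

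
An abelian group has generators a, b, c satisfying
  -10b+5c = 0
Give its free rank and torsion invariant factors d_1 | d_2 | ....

rank_ℚ(R)=1; free=3−1=2
SNF(R) diag = [5] → torsion [5]

Answer: M ≅ ℤ^2 ⊕ ℤ/5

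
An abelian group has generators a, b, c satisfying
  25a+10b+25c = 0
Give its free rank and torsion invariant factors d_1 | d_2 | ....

Answer: M ≅ ℤ^2 ⊕ ℤ/5

Derivation:
rank_ℚ(R)=1; free=3−1=2
SNF(R) diag = [5] → torsion [5]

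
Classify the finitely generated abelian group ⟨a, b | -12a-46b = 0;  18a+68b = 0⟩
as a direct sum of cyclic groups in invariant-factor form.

rank_ℚ(R)=2; free=2−2=0
SNF(R) diag = [2, 6] → torsion [2, 6]

Answer: M ≅ ℤ/2 ⊕ ℤ/6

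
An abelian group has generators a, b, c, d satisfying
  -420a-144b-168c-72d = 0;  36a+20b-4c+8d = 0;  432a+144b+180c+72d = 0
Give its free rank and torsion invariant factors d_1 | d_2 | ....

Answer: M ≅ ℤ^1 ⊕ ℤ/4 ⊕ ℤ/12 ⊕ ℤ/36

Derivation:
rank_ℚ(R)=3; free=4−3=1
SNF(R) diag = [4, 12, 36] → torsion [4, 12, 36]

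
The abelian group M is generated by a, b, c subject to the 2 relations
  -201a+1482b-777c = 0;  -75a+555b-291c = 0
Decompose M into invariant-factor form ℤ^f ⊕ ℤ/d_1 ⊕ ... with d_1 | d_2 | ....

rank_ℚ(R)=2; free=3−2=1
SNF(R) diag = [3, 9] → torsion [3, 9]

Answer: M ≅ ℤ^1 ⊕ ℤ/3 ⊕ ℤ/9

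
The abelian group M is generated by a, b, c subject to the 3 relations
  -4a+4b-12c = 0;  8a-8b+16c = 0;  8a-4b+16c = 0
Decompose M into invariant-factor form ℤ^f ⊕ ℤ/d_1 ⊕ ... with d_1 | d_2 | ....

Answer: M ≅ ℤ/4 ⊕ ℤ/4 ⊕ ℤ/8

Derivation:
rank_ℚ(R)=3; free=3−3=0
SNF(R) diag = [4, 4, 8] → torsion [4, 4, 8]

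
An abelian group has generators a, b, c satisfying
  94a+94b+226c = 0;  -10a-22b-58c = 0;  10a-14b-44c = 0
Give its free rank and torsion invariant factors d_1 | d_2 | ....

Answer: M ≅ ℤ/2 ⊕ ℤ/6 ⊕ ℤ/12

Derivation:
rank_ℚ(R)=3; free=3−3=0
SNF(R) diag = [2, 6, 12] → torsion [2, 6, 12]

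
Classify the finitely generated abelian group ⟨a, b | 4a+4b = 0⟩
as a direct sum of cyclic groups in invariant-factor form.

Answer: M ≅ ℤ^1 ⊕ ℤ/4

Derivation:
rank_ℚ(R)=1; free=2−1=1
SNF(R) diag = [4] → torsion [4]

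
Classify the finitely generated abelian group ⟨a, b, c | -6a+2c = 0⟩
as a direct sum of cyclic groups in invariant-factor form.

Answer: M ≅ ℤ^2 ⊕ ℤ/2

Derivation:
rank_ℚ(R)=1; free=3−1=2
SNF(R) diag = [2] → torsion [2]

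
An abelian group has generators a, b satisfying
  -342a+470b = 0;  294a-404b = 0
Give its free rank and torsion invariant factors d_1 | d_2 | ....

Answer: M ≅ ℤ/2 ⊕ ℤ/6

Derivation:
rank_ℚ(R)=2; free=2−2=0
SNF(R) diag = [2, 6] → torsion [2, 6]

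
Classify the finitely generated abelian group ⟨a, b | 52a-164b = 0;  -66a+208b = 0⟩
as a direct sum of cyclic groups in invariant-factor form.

Answer: M ≅ ℤ/2 ⊕ ℤ/4

Derivation:
rank_ℚ(R)=2; free=2−2=0
SNF(R) diag = [2, 4] → torsion [2, 4]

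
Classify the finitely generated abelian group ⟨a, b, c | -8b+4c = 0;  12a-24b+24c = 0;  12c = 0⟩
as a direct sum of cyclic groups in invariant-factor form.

rank_ℚ(R)=3; free=3−3=0
SNF(R) diag = [4, 12, 24] → torsion [4, 12, 24]

Answer: M ≅ ℤ/4 ⊕ ℤ/12 ⊕ ℤ/24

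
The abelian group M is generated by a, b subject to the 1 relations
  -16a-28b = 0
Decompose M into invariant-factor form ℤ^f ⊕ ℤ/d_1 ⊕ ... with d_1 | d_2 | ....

Answer: M ≅ ℤ^1 ⊕ ℤ/4

Derivation:
rank_ℚ(R)=1; free=2−1=1
SNF(R) diag = [4] → torsion [4]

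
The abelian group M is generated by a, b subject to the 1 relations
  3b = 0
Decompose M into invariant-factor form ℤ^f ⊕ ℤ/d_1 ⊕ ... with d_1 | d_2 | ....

rank_ℚ(R)=1; free=2−1=1
SNF(R) diag = [3] → torsion [3]

Answer: M ≅ ℤ^1 ⊕ ℤ/3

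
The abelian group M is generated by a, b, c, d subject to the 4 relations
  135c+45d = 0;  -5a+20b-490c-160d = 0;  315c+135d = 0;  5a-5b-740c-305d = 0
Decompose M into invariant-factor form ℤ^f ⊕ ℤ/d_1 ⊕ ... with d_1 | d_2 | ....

Answer: M ≅ ℤ/5 ⊕ ℤ/15 ⊕ ℤ/45 ⊕ ℤ/90

Derivation:
rank_ℚ(R)=4; free=4−4=0
SNF(R) diag = [5, 15, 45, 90] → torsion [5, 15, 45, 90]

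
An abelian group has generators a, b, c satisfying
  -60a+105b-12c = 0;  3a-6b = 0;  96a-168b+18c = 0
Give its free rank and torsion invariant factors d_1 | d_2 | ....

rank_ℚ(R)=3; free=3−3=0
SNF(R) diag = [3, 3, 6] → torsion [3, 3, 6]

Answer: M ≅ ℤ/3 ⊕ ℤ/3 ⊕ ℤ/6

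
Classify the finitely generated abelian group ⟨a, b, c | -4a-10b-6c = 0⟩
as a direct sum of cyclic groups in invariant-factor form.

rank_ℚ(R)=1; free=3−1=2
SNF(R) diag = [2] → torsion [2]

Answer: M ≅ ℤ^2 ⊕ ℤ/2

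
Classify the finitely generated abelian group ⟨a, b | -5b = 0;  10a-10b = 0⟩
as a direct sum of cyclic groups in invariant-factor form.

Answer: M ≅ ℤ/5 ⊕ ℤ/10

Derivation:
rank_ℚ(R)=2; free=2−2=0
SNF(R) diag = [5, 10] → torsion [5, 10]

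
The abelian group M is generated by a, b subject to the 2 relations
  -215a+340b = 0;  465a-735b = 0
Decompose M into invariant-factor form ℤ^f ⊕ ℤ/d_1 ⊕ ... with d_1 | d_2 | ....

Answer: M ≅ ℤ/5 ⊕ ℤ/15

Derivation:
rank_ℚ(R)=2; free=2−2=0
SNF(R) diag = [5, 15] → torsion [5, 15]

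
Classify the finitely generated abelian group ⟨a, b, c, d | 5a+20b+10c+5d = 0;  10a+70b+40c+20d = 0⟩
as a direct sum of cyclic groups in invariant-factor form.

rank_ℚ(R)=2; free=4−2=2
SNF(R) diag = [5, 10] → torsion [5, 10]

Answer: M ≅ ℤ^2 ⊕ ℤ/5 ⊕ ℤ/10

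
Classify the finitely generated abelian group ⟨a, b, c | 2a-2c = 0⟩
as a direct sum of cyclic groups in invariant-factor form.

Answer: M ≅ ℤ^2 ⊕ ℤ/2

Derivation:
rank_ℚ(R)=1; free=3−1=2
SNF(R) diag = [2] → torsion [2]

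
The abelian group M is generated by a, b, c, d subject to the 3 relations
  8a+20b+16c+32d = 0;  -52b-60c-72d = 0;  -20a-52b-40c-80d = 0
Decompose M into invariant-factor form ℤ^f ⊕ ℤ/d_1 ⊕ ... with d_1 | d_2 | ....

Answer: M ≅ ℤ^1 ⊕ ℤ/4 ⊕ ℤ/4 ⊕ ℤ/12

Derivation:
rank_ℚ(R)=3; free=4−3=1
SNF(R) diag = [4, 4, 12] → torsion [4, 4, 12]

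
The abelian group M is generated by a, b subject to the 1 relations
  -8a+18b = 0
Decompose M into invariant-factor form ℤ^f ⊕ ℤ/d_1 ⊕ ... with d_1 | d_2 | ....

rank_ℚ(R)=1; free=2−1=1
SNF(R) diag = [2] → torsion [2]

Answer: M ≅ ℤ^1 ⊕ ℤ/2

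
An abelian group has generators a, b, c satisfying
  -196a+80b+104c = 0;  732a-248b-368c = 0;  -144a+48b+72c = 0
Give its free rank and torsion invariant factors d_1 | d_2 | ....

Answer: M ≅ ℤ/4 ⊕ ℤ/8 ⊕ ℤ/24

Derivation:
rank_ℚ(R)=3; free=3−3=0
SNF(R) diag = [4, 8, 24] → torsion [4, 8, 24]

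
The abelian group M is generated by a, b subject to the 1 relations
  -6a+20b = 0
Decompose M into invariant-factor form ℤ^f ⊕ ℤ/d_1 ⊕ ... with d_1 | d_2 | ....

rank_ℚ(R)=1; free=2−1=1
SNF(R) diag = [2] → torsion [2]

Answer: M ≅ ℤ^1 ⊕ ℤ/2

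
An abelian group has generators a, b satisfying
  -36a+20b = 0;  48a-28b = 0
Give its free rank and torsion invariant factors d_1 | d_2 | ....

Answer: M ≅ ℤ/4 ⊕ ℤ/12

Derivation:
rank_ℚ(R)=2; free=2−2=0
SNF(R) diag = [4, 12] → torsion [4, 12]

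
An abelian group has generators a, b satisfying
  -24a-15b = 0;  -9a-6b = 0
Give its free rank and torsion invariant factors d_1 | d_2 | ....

Answer: M ≅ ℤ/3 ⊕ ℤ/3

Derivation:
rank_ℚ(R)=2; free=2−2=0
SNF(R) diag = [3, 3] → torsion [3, 3]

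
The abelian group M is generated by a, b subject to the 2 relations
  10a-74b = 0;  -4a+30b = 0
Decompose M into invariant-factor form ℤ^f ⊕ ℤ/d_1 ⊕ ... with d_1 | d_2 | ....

Answer: M ≅ ℤ/2 ⊕ ℤ/2

Derivation:
rank_ℚ(R)=2; free=2−2=0
SNF(R) diag = [2, 2] → torsion [2, 2]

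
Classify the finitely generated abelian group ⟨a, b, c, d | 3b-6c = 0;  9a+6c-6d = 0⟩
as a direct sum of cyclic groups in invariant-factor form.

Answer: M ≅ ℤ^2 ⊕ ℤ/3 ⊕ ℤ/3

Derivation:
rank_ℚ(R)=2; free=4−2=2
SNF(R) diag = [3, 3] → torsion [3, 3]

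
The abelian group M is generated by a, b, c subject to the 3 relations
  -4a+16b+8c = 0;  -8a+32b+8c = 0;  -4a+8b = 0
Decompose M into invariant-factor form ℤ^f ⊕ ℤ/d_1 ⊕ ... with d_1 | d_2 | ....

rank_ℚ(R)=3; free=3−3=0
SNF(R) diag = [4, 8, 8] → torsion [4, 8, 8]

Answer: M ≅ ℤ/4 ⊕ ℤ/8 ⊕ ℤ/8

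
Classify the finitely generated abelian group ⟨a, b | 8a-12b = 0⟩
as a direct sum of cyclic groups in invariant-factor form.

Answer: M ≅ ℤ^1 ⊕ ℤ/4

Derivation:
rank_ℚ(R)=1; free=2−1=1
SNF(R) diag = [4] → torsion [4]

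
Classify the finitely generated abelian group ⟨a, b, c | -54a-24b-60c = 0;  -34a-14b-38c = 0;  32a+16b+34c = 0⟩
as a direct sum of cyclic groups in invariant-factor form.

rank_ℚ(R)=3; free=3−3=0
SNF(R) diag = [2, 6, 6] → torsion [2, 6, 6]

Answer: M ≅ ℤ/2 ⊕ ℤ/6 ⊕ ℤ/6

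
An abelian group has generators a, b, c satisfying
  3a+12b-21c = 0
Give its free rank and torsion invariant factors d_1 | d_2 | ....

rank_ℚ(R)=1; free=3−1=2
SNF(R) diag = [3] → torsion [3]

Answer: M ≅ ℤ^2 ⊕ ℤ/3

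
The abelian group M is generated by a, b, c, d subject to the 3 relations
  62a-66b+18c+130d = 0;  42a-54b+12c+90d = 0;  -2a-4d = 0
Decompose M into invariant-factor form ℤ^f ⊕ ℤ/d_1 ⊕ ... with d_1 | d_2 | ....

Answer: M ≅ ℤ^1 ⊕ ℤ/2 ⊕ ℤ/6 ⊕ ℤ/6

Derivation:
rank_ℚ(R)=3; free=4−3=1
SNF(R) diag = [2, 6, 6] → torsion [2, 6, 6]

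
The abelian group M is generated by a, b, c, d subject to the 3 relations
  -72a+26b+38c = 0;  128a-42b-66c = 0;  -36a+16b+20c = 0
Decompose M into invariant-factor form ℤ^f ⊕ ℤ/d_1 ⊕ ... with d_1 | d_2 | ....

Answer: M ≅ ℤ^1 ⊕ ℤ/2 ⊕ ℤ/4 ⊕ ℤ/4

Derivation:
rank_ℚ(R)=3; free=4−3=1
SNF(R) diag = [2, 4, 4] → torsion [2, 4, 4]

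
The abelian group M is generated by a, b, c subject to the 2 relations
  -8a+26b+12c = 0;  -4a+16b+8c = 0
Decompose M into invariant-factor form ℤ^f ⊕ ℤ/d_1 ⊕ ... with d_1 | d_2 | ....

Answer: M ≅ ℤ^1 ⊕ ℤ/2 ⊕ ℤ/4

Derivation:
rank_ℚ(R)=2; free=3−2=1
SNF(R) diag = [2, 4] → torsion [2, 4]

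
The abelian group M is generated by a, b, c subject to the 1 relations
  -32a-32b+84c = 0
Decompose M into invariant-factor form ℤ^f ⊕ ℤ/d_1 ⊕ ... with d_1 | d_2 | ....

rank_ℚ(R)=1; free=3−1=2
SNF(R) diag = [4] → torsion [4]

Answer: M ≅ ℤ^2 ⊕ ℤ/4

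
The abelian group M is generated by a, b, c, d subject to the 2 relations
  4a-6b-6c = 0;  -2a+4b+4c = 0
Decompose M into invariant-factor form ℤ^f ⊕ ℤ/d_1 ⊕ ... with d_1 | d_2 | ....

Answer: M ≅ ℤ^2 ⊕ ℤ/2 ⊕ ℤ/2

Derivation:
rank_ℚ(R)=2; free=4−2=2
SNF(R) diag = [2, 2] → torsion [2, 2]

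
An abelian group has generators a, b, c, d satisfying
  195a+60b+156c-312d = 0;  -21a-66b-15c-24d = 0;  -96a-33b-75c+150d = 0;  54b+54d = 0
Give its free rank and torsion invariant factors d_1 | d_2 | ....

rank_ℚ(R)=4; free=4−4=0
SNF(R) diag = [3, 9, 27, 54] → torsion [3, 9, 27, 54]

Answer: M ≅ ℤ/3 ⊕ ℤ/9 ⊕ ℤ/27 ⊕ ℤ/54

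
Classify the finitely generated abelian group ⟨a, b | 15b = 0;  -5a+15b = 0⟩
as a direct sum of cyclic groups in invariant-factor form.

rank_ℚ(R)=2; free=2−2=0
SNF(R) diag = [5, 15] → torsion [5, 15]

Answer: M ≅ ℤ/5 ⊕ ℤ/15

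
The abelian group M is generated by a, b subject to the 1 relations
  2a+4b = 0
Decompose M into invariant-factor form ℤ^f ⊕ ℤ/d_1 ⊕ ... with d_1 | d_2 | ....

Answer: M ≅ ℤ^1 ⊕ ℤ/2

Derivation:
rank_ℚ(R)=1; free=2−1=1
SNF(R) diag = [2] → torsion [2]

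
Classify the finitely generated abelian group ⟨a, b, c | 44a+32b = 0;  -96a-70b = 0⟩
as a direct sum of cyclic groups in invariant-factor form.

Answer: M ≅ ℤ^1 ⊕ ℤ/2 ⊕ ℤ/4

Derivation:
rank_ℚ(R)=2; free=3−2=1
SNF(R) diag = [2, 4] → torsion [2, 4]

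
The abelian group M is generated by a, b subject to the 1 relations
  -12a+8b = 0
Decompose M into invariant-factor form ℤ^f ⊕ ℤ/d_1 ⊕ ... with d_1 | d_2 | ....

rank_ℚ(R)=1; free=2−1=1
SNF(R) diag = [4] → torsion [4]

Answer: M ≅ ℤ^1 ⊕ ℤ/4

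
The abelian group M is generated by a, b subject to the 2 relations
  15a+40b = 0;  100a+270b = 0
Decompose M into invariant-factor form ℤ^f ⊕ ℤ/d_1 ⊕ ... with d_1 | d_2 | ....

Answer: M ≅ ℤ/5 ⊕ ℤ/10

Derivation:
rank_ℚ(R)=2; free=2−2=0
SNF(R) diag = [5, 10] → torsion [5, 10]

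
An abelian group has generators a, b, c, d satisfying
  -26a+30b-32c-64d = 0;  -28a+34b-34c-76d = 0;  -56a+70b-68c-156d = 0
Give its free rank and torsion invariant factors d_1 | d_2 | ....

Answer: M ≅ ℤ^1 ⊕ ℤ/2 ⊕ ℤ/2 ⊕ ℤ/6

Derivation:
rank_ℚ(R)=3; free=4−3=1
SNF(R) diag = [2, 2, 6] → torsion [2, 2, 6]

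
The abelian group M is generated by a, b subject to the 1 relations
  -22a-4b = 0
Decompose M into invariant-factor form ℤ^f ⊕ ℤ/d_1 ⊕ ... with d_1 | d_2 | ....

rank_ℚ(R)=1; free=2−1=1
SNF(R) diag = [2] → torsion [2]

Answer: M ≅ ℤ^1 ⊕ ℤ/2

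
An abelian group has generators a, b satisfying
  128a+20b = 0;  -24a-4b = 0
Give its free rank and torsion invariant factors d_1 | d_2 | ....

Answer: M ≅ ℤ/4 ⊕ ℤ/8

Derivation:
rank_ℚ(R)=2; free=2−2=0
SNF(R) diag = [4, 8] → torsion [4, 8]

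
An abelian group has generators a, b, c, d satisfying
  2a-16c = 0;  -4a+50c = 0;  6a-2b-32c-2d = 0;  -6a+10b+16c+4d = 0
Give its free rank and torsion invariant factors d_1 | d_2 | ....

rank_ℚ(R)=4; free=4−4=0
SNF(R) diag = [2, 2, 6, 18] → torsion [2, 2, 6, 18]

Answer: M ≅ ℤ/2 ⊕ ℤ/2 ⊕ ℤ/6 ⊕ ℤ/18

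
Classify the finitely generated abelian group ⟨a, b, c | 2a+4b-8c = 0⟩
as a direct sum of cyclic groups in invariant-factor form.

Answer: M ≅ ℤ^2 ⊕ ℤ/2

Derivation:
rank_ℚ(R)=1; free=3−1=2
SNF(R) diag = [2] → torsion [2]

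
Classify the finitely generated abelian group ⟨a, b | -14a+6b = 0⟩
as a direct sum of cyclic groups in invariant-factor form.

Answer: M ≅ ℤ^1 ⊕ ℤ/2

Derivation:
rank_ℚ(R)=1; free=2−1=1
SNF(R) diag = [2] → torsion [2]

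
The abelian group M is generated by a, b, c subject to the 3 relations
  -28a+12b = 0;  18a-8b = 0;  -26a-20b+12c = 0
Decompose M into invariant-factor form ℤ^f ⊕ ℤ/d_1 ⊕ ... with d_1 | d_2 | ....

rank_ℚ(R)=3; free=3−3=0
SNF(R) diag = [2, 4, 12] → torsion [2, 4, 12]

Answer: M ≅ ℤ/2 ⊕ ℤ/4 ⊕ ℤ/12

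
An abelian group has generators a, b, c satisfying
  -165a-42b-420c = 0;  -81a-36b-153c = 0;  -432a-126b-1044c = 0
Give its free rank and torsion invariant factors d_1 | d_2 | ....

Answer: M ≅ ℤ/3 ⊕ ℤ/9 ⊕ ℤ/18

Derivation:
rank_ℚ(R)=3; free=3−3=0
SNF(R) diag = [3, 9, 18] → torsion [3, 9, 18]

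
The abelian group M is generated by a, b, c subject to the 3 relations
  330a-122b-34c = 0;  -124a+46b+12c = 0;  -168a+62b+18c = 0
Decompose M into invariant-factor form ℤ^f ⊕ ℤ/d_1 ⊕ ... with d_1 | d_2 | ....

Answer: M ≅ ℤ/2 ⊕ ℤ/2 ⊕ ℤ/2

Derivation:
rank_ℚ(R)=3; free=3−3=0
SNF(R) diag = [2, 2, 2] → torsion [2, 2, 2]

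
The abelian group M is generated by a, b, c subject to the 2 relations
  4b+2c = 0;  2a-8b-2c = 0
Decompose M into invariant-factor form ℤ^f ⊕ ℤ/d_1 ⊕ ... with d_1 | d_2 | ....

rank_ℚ(R)=2; free=3−2=1
SNF(R) diag = [2, 2] → torsion [2, 2]

Answer: M ≅ ℤ^1 ⊕ ℤ/2 ⊕ ℤ/2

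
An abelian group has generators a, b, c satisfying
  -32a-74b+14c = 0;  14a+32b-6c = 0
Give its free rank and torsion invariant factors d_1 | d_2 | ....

rank_ℚ(R)=2; free=3−2=1
SNF(R) diag = [2, 2] → torsion [2, 2]

Answer: M ≅ ℤ^1 ⊕ ℤ/2 ⊕ ℤ/2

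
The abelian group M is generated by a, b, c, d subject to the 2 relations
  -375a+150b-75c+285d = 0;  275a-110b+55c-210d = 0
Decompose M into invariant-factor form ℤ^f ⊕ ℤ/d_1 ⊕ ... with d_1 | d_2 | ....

Answer: M ≅ ℤ^2 ⊕ ℤ/5 ⊕ ℤ/15

Derivation:
rank_ℚ(R)=2; free=4−2=2
SNF(R) diag = [5, 15] → torsion [5, 15]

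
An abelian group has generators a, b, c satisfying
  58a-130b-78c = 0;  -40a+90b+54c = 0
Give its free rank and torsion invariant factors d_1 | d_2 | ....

rank_ℚ(R)=2; free=3−2=1
SNF(R) diag = [2, 2] → torsion [2, 2]

Answer: M ≅ ℤ^1 ⊕ ℤ/2 ⊕ ℤ/2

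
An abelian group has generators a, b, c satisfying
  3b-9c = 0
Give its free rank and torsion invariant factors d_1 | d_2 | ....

rank_ℚ(R)=1; free=3−1=2
SNF(R) diag = [3] → torsion [3]

Answer: M ≅ ℤ^2 ⊕ ℤ/3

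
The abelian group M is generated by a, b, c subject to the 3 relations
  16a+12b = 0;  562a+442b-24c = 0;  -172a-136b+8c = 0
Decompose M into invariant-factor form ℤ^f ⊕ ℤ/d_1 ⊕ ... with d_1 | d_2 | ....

Answer: M ≅ ℤ/2 ⊕ ℤ/4 ⊕ ℤ/8

Derivation:
rank_ℚ(R)=3; free=3−3=0
SNF(R) diag = [2, 4, 8] → torsion [2, 4, 8]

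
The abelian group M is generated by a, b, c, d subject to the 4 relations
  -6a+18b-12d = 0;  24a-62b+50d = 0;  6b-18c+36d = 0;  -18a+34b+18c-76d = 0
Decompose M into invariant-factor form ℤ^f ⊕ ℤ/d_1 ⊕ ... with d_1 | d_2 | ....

rank_ℚ(R)=4; free=4−4=0
SNF(R) diag = [2, 6, 6, 18] → torsion [2, 6, 6, 18]

Answer: M ≅ ℤ/2 ⊕ ℤ/6 ⊕ ℤ/6 ⊕ ℤ/18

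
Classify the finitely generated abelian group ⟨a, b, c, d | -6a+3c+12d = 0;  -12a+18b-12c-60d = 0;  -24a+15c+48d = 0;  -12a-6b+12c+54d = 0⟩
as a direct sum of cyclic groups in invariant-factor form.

Answer: M ≅ ℤ/3 ⊕ ℤ/6 ⊕ ℤ/6 ⊕ ℤ/6

Derivation:
rank_ℚ(R)=4; free=4−4=0
SNF(R) diag = [3, 6, 6, 6] → torsion [3, 6, 6, 6]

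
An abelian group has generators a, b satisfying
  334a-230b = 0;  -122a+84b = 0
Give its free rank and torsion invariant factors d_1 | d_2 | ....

Answer: M ≅ ℤ/2 ⊕ ℤ/2

Derivation:
rank_ℚ(R)=2; free=2−2=0
SNF(R) diag = [2, 2] → torsion [2, 2]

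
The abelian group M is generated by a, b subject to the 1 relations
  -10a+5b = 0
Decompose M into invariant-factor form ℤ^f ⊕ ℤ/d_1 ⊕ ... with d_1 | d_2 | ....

Answer: M ≅ ℤ^1 ⊕ ℤ/5

Derivation:
rank_ℚ(R)=1; free=2−1=1
SNF(R) diag = [5] → torsion [5]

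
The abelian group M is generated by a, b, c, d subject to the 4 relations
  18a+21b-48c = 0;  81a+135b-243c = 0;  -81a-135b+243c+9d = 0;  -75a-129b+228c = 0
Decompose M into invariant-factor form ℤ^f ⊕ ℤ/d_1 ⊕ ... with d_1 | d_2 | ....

rank_ℚ(R)=4; free=4−4=0
SNF(R) diag = [3, 3, 9, 27] → torsion [3, 3, 9, 27]

Answer: M ≅ ℤ/3 ⊕ ℤ/3 ⊕ ℤ/9 ⊕ ℤ/27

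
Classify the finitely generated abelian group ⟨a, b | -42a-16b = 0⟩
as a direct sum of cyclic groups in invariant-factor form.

Answer: M ≅ ℤ^1 ⊕ ℤ/2

Derivation:
rank_ℚ(R)=1; free=2−1=1
SNF(R) diag = [2] → torsion [2]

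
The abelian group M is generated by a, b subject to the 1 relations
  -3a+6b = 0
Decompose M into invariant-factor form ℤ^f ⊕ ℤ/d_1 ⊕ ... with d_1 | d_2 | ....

rank_ℚ(R)=1; free=2−1=1
SNF(R) diag = [3] → torsion [3]

Answer: M ≅ ℤ^1 ⊕ ℤ/3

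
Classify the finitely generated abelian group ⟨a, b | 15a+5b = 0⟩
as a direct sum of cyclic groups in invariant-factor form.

Answer: M ≅ ℤ^1 ⊕ ℤ/5

Derivation:
rank_ℚ(R)=1; free=2−1=1
SNF(R) diag = [5] → torsion [5]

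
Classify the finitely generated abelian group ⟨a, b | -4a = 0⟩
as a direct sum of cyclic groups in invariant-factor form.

rank_ℚ(R)=1; free=2−1=1
SNF(R) diag = [4] → torsion [4]

Answer: M ≅ ℤ^1 ⊕ ℤ/4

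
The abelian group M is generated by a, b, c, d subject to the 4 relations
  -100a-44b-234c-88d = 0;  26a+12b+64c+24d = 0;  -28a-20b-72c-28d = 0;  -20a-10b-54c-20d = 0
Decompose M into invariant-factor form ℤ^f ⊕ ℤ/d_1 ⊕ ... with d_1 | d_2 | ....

rank_ℚ(R)=4; free=4−4=0
SNF(R) diag = [2, 2, 6, 12] → torsion [2, 2, 6, 12]

Answer: M ≅ ℤ/2 ⊕ ℤ/2 ⊕ ℤ/6 ⊕ ℤ/12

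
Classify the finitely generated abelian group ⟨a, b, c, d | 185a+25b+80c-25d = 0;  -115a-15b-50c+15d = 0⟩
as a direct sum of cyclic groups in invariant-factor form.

rank_ℚ(R)=2; free=4−2=2
SNF(R) diag = [5, 10] → torsion [5, 10]

Answer: M ≅ ℤ^2 ⊕ ℤ/5 ⊕ ℤ/10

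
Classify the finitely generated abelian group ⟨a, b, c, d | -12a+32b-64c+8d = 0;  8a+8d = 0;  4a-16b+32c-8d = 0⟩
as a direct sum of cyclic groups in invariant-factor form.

Answer: M ≅ ℤ^1 ⊕ ℤ/4 ⊕ ℤ/8 ⊕ ℤ/16

Derivation:
rank_ℚ(R)=3; free=4−3=1
SNF(R) diag = [4, 8, 16] → torsion [4, 8, 16]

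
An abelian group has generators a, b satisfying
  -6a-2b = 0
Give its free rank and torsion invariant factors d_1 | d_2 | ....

Answer: M ≅ ℤ^1 ⊕ ℤ/2

Derivation:
rank_ℚ(R)=1; free=2−1=1
SNF(R) diag = [2] → torsion [2]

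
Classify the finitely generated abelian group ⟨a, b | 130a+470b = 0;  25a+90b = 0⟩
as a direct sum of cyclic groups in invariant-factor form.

Answer: M ≅ ℤ/5 ⊕ ℤ/10

Derivation:
rank_ℚ(R)=2; free=2−2=0
SNF(R) diag = [5, 10] → torsion [5, 10]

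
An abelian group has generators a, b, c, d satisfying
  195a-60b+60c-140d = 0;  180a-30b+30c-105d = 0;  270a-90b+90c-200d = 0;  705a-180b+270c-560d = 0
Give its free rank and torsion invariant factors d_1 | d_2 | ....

Answer: M ≅ ℤ/5 ⊕ ℤ/15 ⊕ ℤ/30 ⊕ ℤ/90

Derivation:
rank_ℚ(R)=4; free=4−4=0
SNF(R) diag = [5, 15, 30, 90] → torsion [5, 15, 30, 90]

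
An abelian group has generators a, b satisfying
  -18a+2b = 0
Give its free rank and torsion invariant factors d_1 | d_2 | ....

rank_ℚ(R)=1; free=2−1=1
SNF(R) diag = [2] → torsion [2]

Answer: M ≅ ℤ^1 ⊕ ℤ/2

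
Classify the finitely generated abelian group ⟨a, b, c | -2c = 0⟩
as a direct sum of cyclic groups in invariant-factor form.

Answer: M ≅ ℤ^2 ⊕ ℤ/2

Derivation:
rank_ℚ(R)=1; free=3−1=2
SNF(R) diag = [2] → torsion [2]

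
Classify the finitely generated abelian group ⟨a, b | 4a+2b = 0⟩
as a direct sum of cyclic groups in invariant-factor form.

Answer: M ≅ ℤ^1 ⊕ ℤ/2

Derivation:
rank_ℚ(R)=1; free=2−1=1
SNF(R) diag = [2] → torsion [2]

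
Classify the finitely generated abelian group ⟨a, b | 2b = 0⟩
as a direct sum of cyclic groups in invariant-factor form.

rank_ℚ(R)=1; free=2−1=1
SNF(R) diag = [2] → torsion [2]

Answer: M ≅ ℤ^1 ⊕ ℤ/2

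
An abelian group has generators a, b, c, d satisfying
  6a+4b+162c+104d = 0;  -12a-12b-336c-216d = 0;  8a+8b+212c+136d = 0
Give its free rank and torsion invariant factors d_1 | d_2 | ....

rank_ℚ(R)=3; free=4−3=1
SNF(R) diag = [2, 4, 12] → torsion [2, 4, 12]

Answer: M ≅ ℤ^1 ⊕ ℤ/2 ⊕ ℤ/4 ⊕ ℤ/12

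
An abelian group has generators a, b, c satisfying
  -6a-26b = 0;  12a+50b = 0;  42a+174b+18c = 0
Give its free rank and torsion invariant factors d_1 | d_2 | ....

Answer: M ≅ ℤ/2 ⊕ ℤ/6 ⊕ ℤ/18

Derivation:
rank_ℚ(R)=3; free=3−3=0
SNF(R) diag = [2, 6, 18] → torsion [2, 6, 18]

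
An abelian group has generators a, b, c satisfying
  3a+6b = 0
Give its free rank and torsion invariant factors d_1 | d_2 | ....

rank_ℚ(R)=1; free=3−1=2
SNF(R) diag = [3] → torsion [3]

Answer: M ≅ ℤ^2 ⊕ ℤ/3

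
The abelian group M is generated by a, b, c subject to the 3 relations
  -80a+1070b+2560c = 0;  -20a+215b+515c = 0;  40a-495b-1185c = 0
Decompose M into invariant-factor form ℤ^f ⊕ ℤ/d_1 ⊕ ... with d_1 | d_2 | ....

rank_ℚ(R)=3; free=3−3=0
SNF(R) diag = [5, 10, 20] → torsion [5, 10, 20]

Answer: M ≅ ℤ/5 ⊕ ℤ/10 ⊕ ℤ/20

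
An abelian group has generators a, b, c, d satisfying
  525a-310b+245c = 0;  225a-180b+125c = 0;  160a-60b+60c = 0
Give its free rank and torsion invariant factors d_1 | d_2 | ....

rank_ℚ(R)=3; free=4−3=1
SNF(R) diag = [5, 10, 20] → torsion [5, 10, 20]

Answer: M ≅ ℤ^1 ⊕ ℤ/5 ⊕ ℤ/10 ⊕ ℤ/20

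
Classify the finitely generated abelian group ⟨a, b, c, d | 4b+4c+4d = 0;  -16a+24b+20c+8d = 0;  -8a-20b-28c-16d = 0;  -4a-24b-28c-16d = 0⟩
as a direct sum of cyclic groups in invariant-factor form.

Answer: M ≅ ℤ/4 ⊕ ℤ/4 ⊕ ℤ/12 ⊕ ℤ/12

Derivation:
rank_ℚ(R)=4; free=4−4=0
SNF(R) diag = [4, 4, 12, 12] → torsion [4, 4, 12, 12]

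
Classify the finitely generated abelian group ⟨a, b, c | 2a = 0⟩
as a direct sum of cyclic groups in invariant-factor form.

Answer: M ≅ ℤ^2 ⊕ ℤ/2

Derivation:
rank_ℚ(R)=1; free=3−1=2
SNF(R) diag = [2] → torsion [2]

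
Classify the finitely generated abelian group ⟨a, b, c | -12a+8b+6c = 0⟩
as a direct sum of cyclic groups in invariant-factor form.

Answer: M ≅ ℤ^2 ⊕ ℤ/2

Derivation:
rank_ℚ(R)=1; free=3−1=2
SNF(R) diag = [2] → torsion [2]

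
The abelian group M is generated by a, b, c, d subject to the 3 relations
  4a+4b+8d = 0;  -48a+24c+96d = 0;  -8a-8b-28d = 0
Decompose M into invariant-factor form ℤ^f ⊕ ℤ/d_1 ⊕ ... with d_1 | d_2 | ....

Answer: M ≅ ℤ^1 ⊕ ℤ/4 ⊕ ℤ/12 ⊕ ℤ/24

Derivation:
rank_ℚ(R)=3; free=4−3=1
SNF(R) diag = [4, 12, 24] → torsion [4, 12, 24]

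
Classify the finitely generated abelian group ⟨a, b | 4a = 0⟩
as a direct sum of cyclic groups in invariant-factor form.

Answer: M ≅ ℤ^1 ⊕ ℤ/4

Derivation:
rank_ℚ(R)=1; free=2−1=1
SNF(R) diag = [4] → torsion [4]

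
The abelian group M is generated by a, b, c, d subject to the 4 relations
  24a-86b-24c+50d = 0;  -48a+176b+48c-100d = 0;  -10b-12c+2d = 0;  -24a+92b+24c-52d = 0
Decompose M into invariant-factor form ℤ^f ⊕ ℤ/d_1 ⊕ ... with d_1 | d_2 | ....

Answer: M ≅ ℤ/2 ⊕ ℤ/4 ⊕ ℤ/12 ⊕ ℤ/24

Derivation:
rank_ℚ(R)=4; free=4−4=0
SNF(R) diag = [2, 4, 12, 24] → torsion [2, 4, 12, 24]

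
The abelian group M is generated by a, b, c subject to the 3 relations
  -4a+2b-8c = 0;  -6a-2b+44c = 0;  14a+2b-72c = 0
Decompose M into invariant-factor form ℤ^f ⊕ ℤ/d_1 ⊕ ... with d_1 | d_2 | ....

Answer: M ≅ ℤ/2 ⊕ ℤ/2 ⊕ ℤ/4

Derivation:
rank_ℚ(R)=3; free=3−3=0
SNF(R) diag = [2, 2, 4] → torsion [2, 2, 4]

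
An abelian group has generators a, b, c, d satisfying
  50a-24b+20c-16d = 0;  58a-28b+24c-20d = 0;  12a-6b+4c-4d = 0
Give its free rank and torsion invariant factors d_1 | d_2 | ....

rank_ℚ(R)=3; free=4−3=1
SNF(R) diag = [2, 2, 4] → torsion [2, 2, 4]

Answer: M ≅ ℤ^1 ⊕ ℤ/2 ⊕ ℤ/2 ⊕ ℤ/4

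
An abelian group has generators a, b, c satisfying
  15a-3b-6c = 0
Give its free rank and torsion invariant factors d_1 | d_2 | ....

Answer: M ≅ ℤ^2 ⊕ ℤ/3

Derivation:
rank_ℚ(R)=1; free=3−1=2
SNF(R) diag = [3] → torsion [3]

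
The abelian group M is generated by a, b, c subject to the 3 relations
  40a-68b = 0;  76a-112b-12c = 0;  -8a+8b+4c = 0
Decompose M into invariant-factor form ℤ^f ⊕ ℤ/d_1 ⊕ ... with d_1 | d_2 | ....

rank_ℚ(R)=3; free=3−3=0
SNF(R) diag = [4, 4, 4] → torsion [4, 4, 4]

Answer: M ≅ ℤ/4 ⊕ ℤ/4 ⊕ ℤ/4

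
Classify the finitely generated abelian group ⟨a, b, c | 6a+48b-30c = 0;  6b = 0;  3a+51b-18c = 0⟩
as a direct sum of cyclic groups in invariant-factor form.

Answer: M ≅ ℤ/3 ⊕ ℤ/6 ⊕ ℤ/6

Derivation:
rank_ℚ(R)=3; free=3−3=0
SNF(R) diag = [3, 6, 6] → torsion [3, 6, 6]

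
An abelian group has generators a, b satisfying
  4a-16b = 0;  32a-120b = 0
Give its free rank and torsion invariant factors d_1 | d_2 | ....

Answer: M ≅ ℤ/4 ⊕ ℤ/8

Derivation:
rank_ℚ(R)=2; free=2−2=0
SNF(R) diag = [4, 8] → torsion [4, 8]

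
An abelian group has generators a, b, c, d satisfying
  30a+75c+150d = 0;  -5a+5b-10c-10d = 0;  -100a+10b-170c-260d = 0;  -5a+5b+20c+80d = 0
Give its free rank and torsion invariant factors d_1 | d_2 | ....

Answer: M ≅ ℤ/5 ⊕ ℤ/15 ⊕ ℤ/30 ⊕ ℤ/30

Derivation:
rank_ℚ(R)=4; free=4−4=0
SNF(R) diag = [5, 15, 30, 30] → torsion [5, 15, 30, 30]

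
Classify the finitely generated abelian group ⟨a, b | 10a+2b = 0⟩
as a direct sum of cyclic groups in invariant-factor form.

Answer: M ≅ ℤ^1 ⊕ ℤ/2

Derivation:
rank_ℚ(R)=1; free=2−1=1
SNF(R) diag = [2] → torsion [2]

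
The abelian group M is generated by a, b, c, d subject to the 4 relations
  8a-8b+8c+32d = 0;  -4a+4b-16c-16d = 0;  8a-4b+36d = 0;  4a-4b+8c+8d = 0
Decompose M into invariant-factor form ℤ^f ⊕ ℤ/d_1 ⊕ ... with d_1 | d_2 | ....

Answer: M ≅ ℤ/4 ⊕ ℤ/4 ⊕ ℤ/8 ⊕ ℤ/24

Derivation:
rank_ℚ(R)=4; free=4−4=0
SNF(R) diag = [4, 4, 8, 24] → torsion [4, 4, 8, 24]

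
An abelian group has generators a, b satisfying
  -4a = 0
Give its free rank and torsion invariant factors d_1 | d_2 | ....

Answer: M ≅ ℤ^1 ⊕ ℤ/4

Derivation:
rank_ℚ(R)=1; free=2−1=1
SNF(R) diag = [4] → torsion [4]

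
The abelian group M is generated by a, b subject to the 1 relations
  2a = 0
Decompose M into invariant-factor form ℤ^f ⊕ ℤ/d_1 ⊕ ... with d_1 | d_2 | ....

rank_ℚ(R)=1; free=2−1=1
SNF(R) diag = [2] → torsion [2]

Answer: M ≅ ℤ^1 ⊕ ℤ/2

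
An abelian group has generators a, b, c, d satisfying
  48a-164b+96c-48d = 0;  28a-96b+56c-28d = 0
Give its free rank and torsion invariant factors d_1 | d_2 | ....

Answer: M ≅ ℤ^2 ⊕ ℤ/4 ⊕ ℤ/4

Derivation:
rank_ℚ(R)=2; free=4−2=2
SNF(R) diag = [4, 4] → torsion [4, 4]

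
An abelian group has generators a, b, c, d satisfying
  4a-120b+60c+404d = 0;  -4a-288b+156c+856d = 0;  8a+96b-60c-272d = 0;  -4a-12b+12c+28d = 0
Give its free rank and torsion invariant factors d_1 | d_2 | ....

rank_ℚ(R)=4; free=4−4=0
SNF(R) diag = [4, 12, 36, 36] → torsion [4, 12, 36, 36]

Answer: M ≅ ℤ/4 ⊕ ℤ/12 ⊕ ℤ/36 ⊕ ℤ/36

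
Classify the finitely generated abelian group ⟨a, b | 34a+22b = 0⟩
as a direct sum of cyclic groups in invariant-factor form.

Answer: M ≅ ℤ^1 ⊕ ℤ/2

Derivation:
rank_ℚ(R)=1; free=2−1=1
SNF(R) diag = [2] → torsion [2]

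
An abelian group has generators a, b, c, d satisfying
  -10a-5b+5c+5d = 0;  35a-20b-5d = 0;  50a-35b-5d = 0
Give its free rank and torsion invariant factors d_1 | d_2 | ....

Answer: M ≅ ℤ^1 ⊕ ℤ/5 ⊕ ℤ/5 ⊕ ℤ/15

Derivation:
rank_ℚ(R)=3; free=4−3=1
SNF(R) diag = [5, 5, 15] → torsion [5, 5, 15]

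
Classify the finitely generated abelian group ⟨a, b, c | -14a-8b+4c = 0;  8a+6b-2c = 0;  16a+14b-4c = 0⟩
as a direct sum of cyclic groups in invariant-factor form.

Answer: M ≅ ℤ/2 ⊕ ℤ/2 ⊕ ℤ/2

Derivation:
rank_ℚ(R)=3; free=3−3=0
SNF(R) diag = [2, 2, 2] → torsion [2, 2, 2]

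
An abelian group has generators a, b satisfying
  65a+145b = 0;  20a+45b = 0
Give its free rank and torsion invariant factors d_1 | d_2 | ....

Answer: M ≅ ℤ/5 ⊕ ℤ/5

Derivation:
rank_ℚ(R)=2; free=2−2=0
SNF(R) diag = [5, 5] → torsion [5, 5]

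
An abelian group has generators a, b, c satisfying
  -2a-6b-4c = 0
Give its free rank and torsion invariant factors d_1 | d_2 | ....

rank_ℚ(R)=1; free=3−1=2
SNF(R) diag = [2] → torsion [2]

Answer: M ≅ ℤ^2 ⊕ ℤ/2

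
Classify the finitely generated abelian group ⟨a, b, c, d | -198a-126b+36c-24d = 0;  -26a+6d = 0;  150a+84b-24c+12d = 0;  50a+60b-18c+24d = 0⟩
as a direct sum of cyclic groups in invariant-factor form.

Answer: M ≅ ℤ/2 ⊕ ℤ/6 ⊕ ℤ/6 ⊕ ℤ/6

Derivation:
rank_ℚ(R)=4; free=4−4=0
SNF(R) diag = [2, 6, 6, 6] → torsion [2, 6, 6, 6]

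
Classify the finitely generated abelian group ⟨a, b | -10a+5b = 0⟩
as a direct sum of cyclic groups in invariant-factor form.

rank_ℚ(R)=1; free=2−1=1
SNF(R) diag = [5] → torsion [5]

Answer: M ≅ ℤ^1 ⊕ ℤ/5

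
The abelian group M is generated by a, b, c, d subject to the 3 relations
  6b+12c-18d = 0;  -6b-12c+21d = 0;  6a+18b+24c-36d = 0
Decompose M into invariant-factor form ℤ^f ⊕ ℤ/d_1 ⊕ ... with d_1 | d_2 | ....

Answer: M ≅ ℤ^1 ⊕ ℤ/3 ⊕ ℤ/6 ⊕ ℤ/6

Derivation:
rank_ℚ(R)=3; free=4−3=1
SNF(R) diag = [3, 6, 6] → torsion [3, 6, 6]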